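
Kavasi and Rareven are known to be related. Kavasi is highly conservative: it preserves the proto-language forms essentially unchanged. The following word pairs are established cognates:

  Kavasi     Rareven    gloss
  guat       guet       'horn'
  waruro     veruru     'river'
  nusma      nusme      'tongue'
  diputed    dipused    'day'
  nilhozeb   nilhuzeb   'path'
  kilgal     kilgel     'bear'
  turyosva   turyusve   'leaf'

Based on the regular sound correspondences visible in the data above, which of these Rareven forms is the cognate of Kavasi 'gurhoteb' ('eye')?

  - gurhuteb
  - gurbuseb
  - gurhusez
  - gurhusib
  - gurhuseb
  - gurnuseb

gurhuseb

nilhozeb ~ nilhuzeb, turyosva ~ turyusve — Kavasi o corresponds to Rareven u after a consonant, before a consonant other than r, m, n, p, b, f, v.
diputed ~ dipused — Kavasi t corresponds to Rareven s between vowels (before a front vowel).
Applying these to Kavasi 'gurhoteb':
  gurhoteb → gurhuteb   (o→u after a consonant, before a consonant other than r, m, n, p, b, f, v)
  gurhuteb → gurhuseb   (t→s between vowels (before a front vowel))
So the Rareven cognate is 'gurhuseb'.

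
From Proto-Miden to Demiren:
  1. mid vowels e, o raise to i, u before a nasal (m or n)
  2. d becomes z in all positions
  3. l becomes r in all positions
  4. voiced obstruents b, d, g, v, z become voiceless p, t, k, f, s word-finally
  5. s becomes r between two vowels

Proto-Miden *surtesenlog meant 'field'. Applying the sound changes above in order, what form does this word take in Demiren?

surterinrok

Demiren: start from *surtesenlog.
  rule 1 (pre-nasal raising): surtesenlog → surtesinlog
  rule 2: no change — surtesinlog
  rule 3 (unconditioned shift): surtesinlog → surtesinrog
  rule 4 (final devoicing): surtesinrog → surtesinrok
  rule 5 (rhotacism): surtesinrok → surterinrok
  ⇒ Demiren surterinrok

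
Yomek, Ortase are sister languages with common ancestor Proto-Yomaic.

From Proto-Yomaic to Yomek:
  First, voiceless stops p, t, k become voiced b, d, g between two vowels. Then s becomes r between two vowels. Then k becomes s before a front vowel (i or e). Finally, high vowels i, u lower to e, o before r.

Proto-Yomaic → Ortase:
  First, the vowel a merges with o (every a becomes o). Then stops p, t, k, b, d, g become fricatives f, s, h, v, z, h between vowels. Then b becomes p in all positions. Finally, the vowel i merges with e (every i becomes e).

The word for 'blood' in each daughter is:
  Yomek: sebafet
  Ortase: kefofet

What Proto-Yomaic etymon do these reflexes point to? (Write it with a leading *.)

*kepafet

Position 1: Yomek has s, Ortase has k. Ortase preserves k here (none of its changes turn any other segment into k), so the proto-segment is *k.
Position 4: Yomek has a, Ortase has o. Yomek preserves a here (none of its changes turn any other segment into a), so the proto-segment is *a.
Verify the candidate proto-form against each daughter:
Yomek: *kepafet > kebafet > sebafet  (by intervocalic voicing, palatalisation)
Ortase: *kepafet > kepofet > kefofet  (by vowel merger, intervocalic lenition)
No other proto-form is consistent with every reflex, so the reconstruction is *kepafet.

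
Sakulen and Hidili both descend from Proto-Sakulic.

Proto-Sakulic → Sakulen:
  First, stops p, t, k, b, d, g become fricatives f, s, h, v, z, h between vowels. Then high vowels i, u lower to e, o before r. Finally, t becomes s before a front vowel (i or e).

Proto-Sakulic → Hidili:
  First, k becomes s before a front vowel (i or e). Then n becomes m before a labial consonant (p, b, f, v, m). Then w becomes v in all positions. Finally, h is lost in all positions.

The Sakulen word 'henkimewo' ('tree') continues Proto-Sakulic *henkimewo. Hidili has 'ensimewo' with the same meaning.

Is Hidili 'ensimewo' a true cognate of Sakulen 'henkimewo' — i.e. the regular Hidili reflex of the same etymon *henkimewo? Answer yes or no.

no

Derive the expected Hidili reflex of *henkimewo:
Hidili: *henkimewo
  henkimewo → hensimewo   [palatalisation]
  hensimewo (rule 2 does not apply)
  hensimewo → hensimevo   [unconditioned shift]
  hensimevo → ensimevo   [h-loss]
  giving Hidili ensimevo.
The regular Hidili reflex would be 'ensimevo', but the attested form is 'ensimewo'. The correspondence is irregular, so they are not cognates (the Hidili form has a different source).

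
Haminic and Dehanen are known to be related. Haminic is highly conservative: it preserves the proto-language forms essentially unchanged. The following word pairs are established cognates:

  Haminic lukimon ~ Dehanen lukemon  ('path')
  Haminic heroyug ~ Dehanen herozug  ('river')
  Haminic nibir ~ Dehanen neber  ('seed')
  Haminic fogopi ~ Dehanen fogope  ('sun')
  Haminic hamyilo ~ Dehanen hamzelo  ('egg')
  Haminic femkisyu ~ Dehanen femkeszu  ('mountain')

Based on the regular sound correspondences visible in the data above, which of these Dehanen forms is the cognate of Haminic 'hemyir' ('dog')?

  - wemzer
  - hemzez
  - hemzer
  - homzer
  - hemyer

hamyilo ~ hamzelo — Haminic y corresponds to Dehanen z after a consonant, before a front vowel.
nibir ~ neber — Haminic i corresponds to Dehanen e after a consonant, before r.
Applying these to Haminic 'hemyir':
  hemyir → hemzir   (y→z after a consonant, before a front vowel)
  hemzir → hemzer   (i→e after a consonant, before r)
So the Dehanen cognate is 'hemzer'.

hemzer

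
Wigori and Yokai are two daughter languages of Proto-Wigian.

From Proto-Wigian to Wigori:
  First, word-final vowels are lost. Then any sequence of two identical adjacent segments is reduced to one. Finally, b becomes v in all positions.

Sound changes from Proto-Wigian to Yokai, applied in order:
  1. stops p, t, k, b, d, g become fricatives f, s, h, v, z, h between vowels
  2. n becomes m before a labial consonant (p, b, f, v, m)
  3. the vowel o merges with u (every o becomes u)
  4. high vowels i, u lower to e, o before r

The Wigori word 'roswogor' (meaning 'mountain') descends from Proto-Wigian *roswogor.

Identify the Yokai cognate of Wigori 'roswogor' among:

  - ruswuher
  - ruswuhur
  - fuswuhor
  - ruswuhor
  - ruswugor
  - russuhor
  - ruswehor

ruswuhor

Yokai: start from *roswogor.
  rule 1 (intervocalic lenition): roswogor → roswohor
  rule 2: no change — roswohor
  rule 3 (vowel merger): roswohor → ruswuhur
  rule 4 (pre-rhotic lowering): ruswuhur → ruswuhor
  ⇒ Yokai ruswuhor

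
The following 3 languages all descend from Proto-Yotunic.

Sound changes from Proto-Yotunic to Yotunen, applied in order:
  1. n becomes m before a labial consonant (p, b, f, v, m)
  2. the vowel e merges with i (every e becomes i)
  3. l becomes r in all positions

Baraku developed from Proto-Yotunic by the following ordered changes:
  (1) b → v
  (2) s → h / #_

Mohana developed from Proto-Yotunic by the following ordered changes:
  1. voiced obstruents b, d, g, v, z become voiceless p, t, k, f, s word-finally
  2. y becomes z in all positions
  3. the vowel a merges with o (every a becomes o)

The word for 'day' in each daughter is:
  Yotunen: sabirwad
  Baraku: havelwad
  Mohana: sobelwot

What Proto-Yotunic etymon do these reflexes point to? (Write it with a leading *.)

*sabelwad

Position 7: Yotunen has a, Baraku has a, Mohana has o. Yotunen preserves a here (none of its changes turn any other segment into a), so the proto-segment is *a.
Position 5: Yotunen has r, Baraku has l, Mohana has l. Baraku preserves l here (none of its changes turn any other segment into l), so the proto-segment is *l.
Continuing position by position gives *sabelwad; check it forward:
Yotunen: *sabelwad
  sabelwad (rule 1 does not apply)
  sabelwad → sabilwad   [vowel merger]
  sabilwad → sabirwad   [unconditioned shift]
  giving Yotunen sabirwad.
Baraku: *sabelwad
  sabelwad → savelwad   [unconditioned shift]
  savelwad → havelwad   [debuccalisation]
  giving Baraku havelwad.
Mohana: *sabelwad
  sabelwad → sabelwat   [final devoicing]
  sabelwat (rule 2 does not apply)
  sabelwat → sobelwot   [vowel merger]
  giving Mohana sobelwot.
No other proto-form is consistent with every reflex, so the reconstruction is *sabelwad.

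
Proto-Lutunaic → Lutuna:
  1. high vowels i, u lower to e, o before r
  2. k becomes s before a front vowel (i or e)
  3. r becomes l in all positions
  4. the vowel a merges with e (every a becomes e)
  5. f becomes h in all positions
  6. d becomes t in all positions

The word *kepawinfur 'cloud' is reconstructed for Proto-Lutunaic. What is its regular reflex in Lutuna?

sepewinhol

Lutuna: *kepawinfur > kepawinfor > sepawinfor > sepawinfol > sepewinfol > sepewinhol  (by pre-rhotic lowering, palatalisation, unconditioned shift, vowel merger, unconditioned shift)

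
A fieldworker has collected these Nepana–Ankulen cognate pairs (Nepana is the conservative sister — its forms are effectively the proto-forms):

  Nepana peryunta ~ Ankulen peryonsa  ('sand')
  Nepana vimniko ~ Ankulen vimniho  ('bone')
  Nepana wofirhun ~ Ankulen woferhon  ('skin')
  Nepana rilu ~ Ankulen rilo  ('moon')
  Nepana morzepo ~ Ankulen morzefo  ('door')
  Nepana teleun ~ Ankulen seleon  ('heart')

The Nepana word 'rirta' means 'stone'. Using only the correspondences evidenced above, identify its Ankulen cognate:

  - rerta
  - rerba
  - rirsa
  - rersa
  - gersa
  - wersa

rersa

wofirhun ~ woferhon — Nepana i corresponds to Ankulen e after a consonant, before r.
peryunta ~ peryonsa — Nepana t corresponds to Ankulen s after a consonant, before a back vowel.
Applying these to Nepana 'rirta':
  rirta → rerta   (i→e after a consonant, before r)
  rerta → rersa   (t→s after a consonant, before a back vowel)
So the Ankulen cognate is 'rersa'.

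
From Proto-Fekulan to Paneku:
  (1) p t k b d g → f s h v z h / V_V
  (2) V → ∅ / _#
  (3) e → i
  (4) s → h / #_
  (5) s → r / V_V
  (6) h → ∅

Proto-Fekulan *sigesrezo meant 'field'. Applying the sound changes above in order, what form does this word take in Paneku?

iisriz

Paneku: start from *sigesrezo.
  rule 1 (intervocalic lenition): sigesrezo → sihesrezo
  rule 2 (apocope): sihesrezo → sihesrez
  rule 3 (vowel merger): sihesrez → sihisriz
  rule 4 (debuccalisation): sihisriz → hihisriz
  rule 5: no change — hihisriz
  rule 6 (h-loss): hihisriz → iisriz
  ⇒ Paneku iisriz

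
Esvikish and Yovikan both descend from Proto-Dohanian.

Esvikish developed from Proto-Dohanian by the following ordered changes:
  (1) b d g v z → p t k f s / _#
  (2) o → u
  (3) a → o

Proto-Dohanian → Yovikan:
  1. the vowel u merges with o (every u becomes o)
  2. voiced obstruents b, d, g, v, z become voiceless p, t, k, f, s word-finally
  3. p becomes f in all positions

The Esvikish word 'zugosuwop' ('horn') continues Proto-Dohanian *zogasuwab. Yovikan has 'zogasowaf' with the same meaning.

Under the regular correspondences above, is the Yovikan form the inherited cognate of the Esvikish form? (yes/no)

yes

Derive the expected Yovikan reflex of *zogasuwab:
Yovikan: start from *zogasuwab.
  rule 1 (vowel merger): zogasuwab → zogasowab
  rule 2 (final devoicing): zogasowab → zogasowap
  rule 3 (unconditioned shift): zogasowap → zogasowaf
  ⇒ Yovikan zogasowaf
Yovikan 'zogasowaf' matches the regular reflex exactly, so the pair is cognate.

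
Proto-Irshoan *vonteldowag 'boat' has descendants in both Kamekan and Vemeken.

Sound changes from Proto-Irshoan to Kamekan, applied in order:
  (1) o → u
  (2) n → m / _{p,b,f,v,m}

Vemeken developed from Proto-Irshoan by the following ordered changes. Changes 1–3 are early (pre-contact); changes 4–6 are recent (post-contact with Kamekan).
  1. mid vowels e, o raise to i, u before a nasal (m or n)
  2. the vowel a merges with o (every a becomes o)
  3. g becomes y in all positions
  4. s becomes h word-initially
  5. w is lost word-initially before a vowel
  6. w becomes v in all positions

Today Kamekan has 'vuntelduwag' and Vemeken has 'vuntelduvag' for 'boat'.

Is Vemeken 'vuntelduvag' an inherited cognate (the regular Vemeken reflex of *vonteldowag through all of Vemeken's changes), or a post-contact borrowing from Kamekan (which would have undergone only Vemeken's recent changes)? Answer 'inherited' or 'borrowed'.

If inherited, *vonteldowag would pass through all of Vemeken's changes:
Vemeken: *vonteldowag
  vonteldowag → vunteldowag   [pre-nasal raising]
  vunteldowag → vunteldowog   [vowel merger]
  vunteldowog → vunteldowoy   [unconditioned shift]
  vunteldowoy (rule 4 does not apply)
  vunteldowoy (rule 5 does not apply)
  vunteldowoy → vunteldovoy   [unconditioned shift]
  giving Vemeken vunteldovoy.
If borrowed from Kamekan 'vuntelduwag' after the early changes, it would undergo only the recent ones:
  rule 4 (debuccalisation): no change (vuntelduwag)
  rule 5 (glide loss): no change (vuntelduwag)
  rule 6 (unconditioned shift): vuntelduwag → vuntelduvag
  ⇒ as a loan: vuntelduvag
Vemeken 'vuntelduvag' matches the loan outcome 'vuntelduvag', not the inherited 'vunteldovoy' — it skipped the early Vemeken changes, so it was borrowed from Kamekan.

borrowed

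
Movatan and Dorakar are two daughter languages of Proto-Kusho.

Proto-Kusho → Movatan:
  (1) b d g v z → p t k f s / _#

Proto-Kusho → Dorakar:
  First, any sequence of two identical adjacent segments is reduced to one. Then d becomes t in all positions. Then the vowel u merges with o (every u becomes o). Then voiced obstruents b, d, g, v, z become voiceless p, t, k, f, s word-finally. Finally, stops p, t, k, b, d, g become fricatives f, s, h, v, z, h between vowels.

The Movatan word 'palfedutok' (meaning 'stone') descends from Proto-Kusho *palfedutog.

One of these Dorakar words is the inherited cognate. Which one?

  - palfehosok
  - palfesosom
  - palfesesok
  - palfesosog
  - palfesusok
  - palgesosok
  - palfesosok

Dorakar: start from *palfedutog.
  rule 1: no change — palfedutog
  rule 2 (unconditioned shift): palfedutog → palfetutog
  rule 3 (vowel merger): palfetutog → palfetotog
  rule 4 (final devoicing): palfetotog → palfetotok
  rule 5 (intervocalic lenition): palfetotok → palfesosok
  ⇒ Dorakar palfesosok
Among the options, 'palfesosok' alone shows every Dorakar change applied in order.

palfesosok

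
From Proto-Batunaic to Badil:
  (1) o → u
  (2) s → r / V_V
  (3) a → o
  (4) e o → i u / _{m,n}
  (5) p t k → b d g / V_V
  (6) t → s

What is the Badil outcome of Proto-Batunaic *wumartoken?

wumorsugin

Badil: start from *wumartoken.
  rule 1 (vowel merger): wumartoken → wumartuken
  rule 2: no change — wumartuken
  rule 3 (vowel merger): wumartuken → wumortuken
  rule 4 (pre-nasal raising): wumortuken → wumortukin
  rule 5 (intervocalic voicing): wumortukin → wumortugin
  rule 6 (unconditioned shift): wumortugin → wumorsugin
  ⇒ Badil wumorsugin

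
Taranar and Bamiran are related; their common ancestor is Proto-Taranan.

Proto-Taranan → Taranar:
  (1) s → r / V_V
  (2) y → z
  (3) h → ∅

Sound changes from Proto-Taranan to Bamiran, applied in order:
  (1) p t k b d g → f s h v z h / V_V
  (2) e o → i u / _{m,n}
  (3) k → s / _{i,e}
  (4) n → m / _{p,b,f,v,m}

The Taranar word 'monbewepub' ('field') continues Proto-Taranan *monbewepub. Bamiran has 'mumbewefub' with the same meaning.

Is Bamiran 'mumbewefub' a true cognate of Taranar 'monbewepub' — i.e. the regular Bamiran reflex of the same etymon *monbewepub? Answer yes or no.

Derive the expected Bamiran reflex of *monbewepub:
Bamiran: *monbewepub
  monbewepub → monbewefub   [intervocalic lenition]
  monbewefub → munbewefub   [pre-nasal raising]
  munbewefub (rule 3 does not apply)
  munbewefub → mumbewefub   [nasal place assimilation]
  giving Bamiran mumbewefub.
Bamiran 'mumbewefub' matches the regular reflex exactly, so the pair is cognate.

yes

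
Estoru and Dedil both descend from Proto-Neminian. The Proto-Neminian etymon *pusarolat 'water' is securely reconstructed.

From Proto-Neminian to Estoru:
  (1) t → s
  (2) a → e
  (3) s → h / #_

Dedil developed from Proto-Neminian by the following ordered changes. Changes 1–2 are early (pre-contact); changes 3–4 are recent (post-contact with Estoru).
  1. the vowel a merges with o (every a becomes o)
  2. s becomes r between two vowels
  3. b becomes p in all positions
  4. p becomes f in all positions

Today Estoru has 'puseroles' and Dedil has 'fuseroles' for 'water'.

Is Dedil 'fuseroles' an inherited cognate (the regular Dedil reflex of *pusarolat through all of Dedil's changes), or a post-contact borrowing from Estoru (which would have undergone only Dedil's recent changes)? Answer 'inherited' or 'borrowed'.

borrowed

If inherited, *pusarolat would pass through all of Dedil's changes:
Dedil: *pusarolat
  pusarolat → pusorolot   [vowel merger]
  pusorolot → purorolot   [rhotacism]
  purorolot (rule 3 does not apply)
  purorolot → furorolot   [unconditioned shift]
  giving Dedil furorolot.
If borrowed from Estoru 'puseroles' after the early changes, it would undergo only the recent ones:
  rule 3 (unconditioned shift): no change (puseroles)
  rule 4 (unconditioned shift): puseroles → fuseroles
  ⇒ as a loan: fuseroles
Dedil 'fuseroles' matches the loan outcome 'fuseroles', not the inherited 'furorolot' — it skipped the early Dedil changes, so it was borrowed from Estoru.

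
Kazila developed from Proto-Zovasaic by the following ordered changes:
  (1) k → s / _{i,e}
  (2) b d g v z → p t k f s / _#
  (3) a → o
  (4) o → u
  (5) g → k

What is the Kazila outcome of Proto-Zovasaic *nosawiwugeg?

nusuwiwukek

Kazila: *nosawiwugeg
  nosawiwugeg (rule 1 does not apply)
  nosawiwugeg → nosawiwugek   [final devoicing]
  nosawiwugek → nosowiwugek   [vowel merger]
  nosowiwugek → nusuwiwugek   [vowel merger]
  nusuwiwugek → nusuwiwukek   [unconditioned shift]
  giving Kazila nusuwiwukek.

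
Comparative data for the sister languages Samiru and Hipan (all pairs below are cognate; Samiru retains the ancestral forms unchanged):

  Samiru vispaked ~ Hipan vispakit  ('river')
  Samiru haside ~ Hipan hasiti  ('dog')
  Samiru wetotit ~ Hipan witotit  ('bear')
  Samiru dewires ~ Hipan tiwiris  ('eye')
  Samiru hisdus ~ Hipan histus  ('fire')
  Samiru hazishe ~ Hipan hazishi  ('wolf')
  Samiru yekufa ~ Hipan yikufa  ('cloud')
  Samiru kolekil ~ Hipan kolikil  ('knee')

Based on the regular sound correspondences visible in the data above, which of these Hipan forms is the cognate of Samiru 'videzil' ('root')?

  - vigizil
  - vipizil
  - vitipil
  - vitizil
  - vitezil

vitizil

haside ~ hasiti — Samiru d corresponds to Hipan t between vowels (before a front vowel).
vispaked ~ vispakit, wetotit ~ witotit — Samiru e corresponds to Hipan i after a consonant, before a consonant other than r, m, n, p, b, f, v.
Applying these to Samiru 'videzil':
  videzil → vitezil   (d→t between vowels (before a front vowel))
  vitezil → vitizil   (e→i after a consonant, before a consonant other than r, m, n, p, b, f, v)
So the Hipan cognate is 'vitizil'.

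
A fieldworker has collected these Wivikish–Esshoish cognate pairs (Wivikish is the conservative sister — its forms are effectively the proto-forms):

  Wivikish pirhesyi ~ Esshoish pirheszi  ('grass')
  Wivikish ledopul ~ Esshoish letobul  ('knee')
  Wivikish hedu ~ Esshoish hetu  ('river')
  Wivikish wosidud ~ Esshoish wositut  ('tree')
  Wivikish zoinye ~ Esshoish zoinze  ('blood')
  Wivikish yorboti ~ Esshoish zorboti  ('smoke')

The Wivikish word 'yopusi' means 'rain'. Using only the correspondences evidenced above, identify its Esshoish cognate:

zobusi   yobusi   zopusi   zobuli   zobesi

zobusi

yorboti ~ zorboti — Wivikish y corresponds to Esshoish z word-initially before a back vowel.
ledopul ~ letobul — Wivikish p corresponds to Esshoish b between vowels (before a back vowel).
Applying these to Wivikish 'yopusi':
  yopusi → zopusi   (y→z word-initially before a back vowel)
  zopusi → zobusi   (p→b between vowels (before a back vowel))
So the Esshoish cognate is 'zobusi'.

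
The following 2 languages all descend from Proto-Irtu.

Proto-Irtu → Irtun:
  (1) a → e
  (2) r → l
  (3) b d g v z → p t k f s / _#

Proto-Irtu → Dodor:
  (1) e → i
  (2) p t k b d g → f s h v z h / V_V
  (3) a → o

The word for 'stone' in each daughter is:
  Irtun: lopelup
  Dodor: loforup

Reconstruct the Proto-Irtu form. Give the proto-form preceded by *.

Position 3: Irtun has p, Dodor has f. Taking the neighbouring segments as reconstructed: Irtun p can only go back to *p; Dodor f could go back to *p or *f — the one source consistent with every daughter is *p.
Position 5: Irtun has l, Dodor has r. Dodor preserves r here (none of its changes turn any other segment into r), so the proto-segment is *r.
Verify the candidate proto-form against each daughter:
Irtun: *loparup > loperup > lopelup  (by vowel merger, unconditioned shift)
Dodor: *loparup > lofarup > loforup  (by intervocalic lenition, vowel merger)
No other proto-form is consistent with every reflex, so the reconstruction is *loparup.

*loparup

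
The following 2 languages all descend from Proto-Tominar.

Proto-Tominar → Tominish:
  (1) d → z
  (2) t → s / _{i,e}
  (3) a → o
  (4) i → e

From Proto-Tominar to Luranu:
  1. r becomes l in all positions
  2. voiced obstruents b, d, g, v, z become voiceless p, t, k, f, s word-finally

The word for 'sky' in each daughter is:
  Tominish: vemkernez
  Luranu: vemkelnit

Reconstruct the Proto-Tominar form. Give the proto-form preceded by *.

Position 6: Tominish has r, Luranu has l. Tominish preserves r here (none of its changes turn any other segment into r), so the proto-segment is *r.
Position 8: Tominish has e, Luranu has i. Luranu preserves i here (none of its changes turn any other segment into i), so the proto-segment is *i.
Verify the candidate proto-form against each daughter:
Tominish: *vemkernid
  vemkernid → vemkerniz   [unconditioned shift]
  vemkerniz (rule 2 does not apply)
  vemkerniz (rule 3 does not apply)
  vemkerniz → vemkernez   [vowel merger]
  giving Tominish vemkernez.
Luranu: *vemkernid > vemkelnid > vemkelnit  (by unconditioned shift, final devoicing)
Only *vemkernid yields all of Tominish vemkernez, Luranu vemkelnit.

*vemkernid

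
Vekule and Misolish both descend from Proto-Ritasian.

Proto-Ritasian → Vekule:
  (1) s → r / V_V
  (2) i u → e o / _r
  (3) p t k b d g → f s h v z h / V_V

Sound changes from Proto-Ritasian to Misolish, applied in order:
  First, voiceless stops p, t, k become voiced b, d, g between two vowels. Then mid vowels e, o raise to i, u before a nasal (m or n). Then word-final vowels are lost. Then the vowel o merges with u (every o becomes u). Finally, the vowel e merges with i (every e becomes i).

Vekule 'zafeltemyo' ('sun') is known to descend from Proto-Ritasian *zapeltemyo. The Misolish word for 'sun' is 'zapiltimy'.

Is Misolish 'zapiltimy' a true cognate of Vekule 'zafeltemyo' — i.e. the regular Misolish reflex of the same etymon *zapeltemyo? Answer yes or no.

no

Derive the expected Misolish reflex of *zapeltemyo:
Misolish: start from *zapeltemyo.
  rule 1 (intervocalic voicing): zapeltemyo → zabeltemyo
  rule 2 (pre-nasal raising): zabeltemyo → zabeltimyo
  rule 3 (apocope): zabeltimyo → zabeltimy
  rule 4: no change — zabeltimy
  rule 5 (vowel merger): zabeltimy → zabiltimy
  ⇒ Misolish zabiltimy
The regular Misolish reflex would be 'zabiltimy', but the attested form is 'zapiltimy'. The correspondence is irregular, so they are not cognates (the Misolish form has a different source).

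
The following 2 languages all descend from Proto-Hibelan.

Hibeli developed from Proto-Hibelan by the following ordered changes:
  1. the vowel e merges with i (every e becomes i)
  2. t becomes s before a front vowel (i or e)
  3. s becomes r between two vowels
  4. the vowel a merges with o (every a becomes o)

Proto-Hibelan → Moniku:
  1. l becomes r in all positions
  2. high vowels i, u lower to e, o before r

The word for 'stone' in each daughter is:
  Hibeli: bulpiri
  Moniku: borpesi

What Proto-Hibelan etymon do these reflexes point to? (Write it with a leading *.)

Position 2: Hibeli has u, Moniku has o. Hibeli preserves u here (none of its changes turn any other segment into u), so the proto-segment is *u.
Position 3: Hibeli has l, Moniku has r. Hibeli preserves l here (none of its changes turn any other segment into l), so the proto-segment is *l.
Position 5: Hibeli has i, Moniku has e. Taking the neighbouring segments as reconstructed: Hibeli i could go back to *e or *i; Moniku e can only go back to *e — the one source consistent with every daughter is *e.
Continuing position by position gives *bulpesi; check it forward:
Hibeli: start from *bulpesi.
  rule 1 (vowel merger): bulpesi → bulpisi
  rule 2: no change — bulpisi
  rule 3 (rhotacism): bulpisi → bulpiri
  rule 4: no change — bulpiri
  ⇒ Hibeli bulpiri
Moniku: start from *bulpesi.
  rule 1 (unconditioned shift): bulpesi → burpesi
  rule 2 (pre-rhotic lowering): burpesi → borpesi
  ⇒ Moniku borpesi
*bulpesi is the unique common source.

*bulpesi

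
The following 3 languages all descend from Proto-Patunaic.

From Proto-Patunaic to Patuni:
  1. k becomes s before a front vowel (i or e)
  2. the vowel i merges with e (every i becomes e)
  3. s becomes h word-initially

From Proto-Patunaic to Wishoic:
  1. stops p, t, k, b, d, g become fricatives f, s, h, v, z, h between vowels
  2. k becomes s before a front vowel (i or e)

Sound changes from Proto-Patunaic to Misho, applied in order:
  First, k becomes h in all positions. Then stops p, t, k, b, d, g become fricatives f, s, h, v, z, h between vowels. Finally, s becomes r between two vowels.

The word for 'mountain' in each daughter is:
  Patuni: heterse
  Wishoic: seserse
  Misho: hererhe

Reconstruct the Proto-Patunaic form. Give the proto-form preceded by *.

*keterke

Position 6: Patuni has s, Wishoic has s, Misho has h. Taking the neighbouring segments as reconstructed: Patuni s could go back to *k or *s; Wishoic s could go back to *k or *s; Misho h could go back to *k or *h — the one source consistent with every daughter is *k.
Position 3: Patuni has t, Wishoic has s, Misho has r. Patuni preserves t here (none of its changes turn any other segment into t), so the proto-segment is *t.
Continuing position by position gives *keterke; check it forward:
Patuni: start from *keterke.
  rule 1 (palatalisation): keterke → seterse
  rule 2: no change — seterse
  rule 3 (debuccalisation): seterse → heterse
  ⇒ Patuni heterse
Wishoic: *keterke
  keterke → keserke   [intervocalic lenition]
  keserke → seserse   [palatalisation]
  giving Wishoic seserse.
Misho: *keterke
  keterke → heterhe   [unconditioned shift]
  heterhe → heserhe   [intervocalic lenition]
  heserhe → hererhe   [rhotacism]
  giving Misho hererhe.
Only *keterke yields all of Patuni heterse, Wishoic seserse, Misho hererhe.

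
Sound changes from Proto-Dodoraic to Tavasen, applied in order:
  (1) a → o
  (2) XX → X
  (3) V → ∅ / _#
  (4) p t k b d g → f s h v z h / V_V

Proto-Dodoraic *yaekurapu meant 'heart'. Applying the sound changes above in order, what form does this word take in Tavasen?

yoehurop

Tavasen: *yaekurapu > yoekuropu > yoekurop > yoehurop  (by vowel merger, apocope, intervocalic lenition)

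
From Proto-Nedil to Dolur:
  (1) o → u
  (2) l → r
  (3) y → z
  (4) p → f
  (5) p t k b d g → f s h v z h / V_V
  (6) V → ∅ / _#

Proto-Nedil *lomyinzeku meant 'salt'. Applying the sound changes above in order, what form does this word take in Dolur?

Dolur: *lomyinzeku > lumyinzeku > rumyinzeku > rumzinzeku > rumzinzehu > rumzinzeh  (by vowel merger, unconditioned shift, unconditioned shift, intervocalic lenition, apocope)

rumzinzeh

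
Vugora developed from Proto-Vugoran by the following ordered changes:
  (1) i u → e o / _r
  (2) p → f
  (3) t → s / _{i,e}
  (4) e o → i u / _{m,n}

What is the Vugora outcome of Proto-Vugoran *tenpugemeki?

sinfugimeki

Vugora: start from *tenpugemeki.
  rule 1: no change — tenpugemeki
  rule 2 (unconditioned shift): tenpugemeki → tenfugemeki
  rule 3 (palatalisation): tenfugemeki → senfugemeki
  rule 4 (pre-nasal raising): senfugemeki → sinfugimeki
  ⇒ Vugora sinfugimeki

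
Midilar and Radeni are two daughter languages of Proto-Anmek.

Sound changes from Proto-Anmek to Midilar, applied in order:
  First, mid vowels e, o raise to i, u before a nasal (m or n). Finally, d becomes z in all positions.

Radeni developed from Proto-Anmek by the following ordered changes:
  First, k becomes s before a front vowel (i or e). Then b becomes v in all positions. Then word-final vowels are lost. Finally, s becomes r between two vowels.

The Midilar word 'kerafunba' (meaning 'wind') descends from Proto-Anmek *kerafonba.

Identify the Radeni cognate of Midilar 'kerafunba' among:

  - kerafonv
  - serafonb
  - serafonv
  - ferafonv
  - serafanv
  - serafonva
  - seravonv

Radeni: start from *kerafonba.
  rule 1 (palatalisation): kerafonba → serafonba
  rule 2 (unconditioned shift): serafonba → serafonva
  rule 3 (apocope): serafonva → serafonv
  rule 4: no change — serafonv
  ⇒ Radeni serafonv
The other candidates each miss or misapply at least one Radeni change.

serafonv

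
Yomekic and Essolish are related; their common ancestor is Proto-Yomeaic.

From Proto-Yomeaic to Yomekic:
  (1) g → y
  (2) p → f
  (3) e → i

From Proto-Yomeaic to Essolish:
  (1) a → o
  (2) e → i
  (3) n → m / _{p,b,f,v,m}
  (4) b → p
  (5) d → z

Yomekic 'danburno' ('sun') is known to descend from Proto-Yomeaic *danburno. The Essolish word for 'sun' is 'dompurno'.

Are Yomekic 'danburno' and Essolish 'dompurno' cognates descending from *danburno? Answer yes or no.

no

Derive the expected Essolish reflex of *danburno:
Essolish: *danburno > donburno > domburno > dompurno > zompurno  (by vowel merger, nasal place assimilation, unconditioned shift, unconditioned shift)
The regular Essolish reflex would be 'zompurno', but the attested form is 'dompurno'. The correspondence is irregular, so they are not cognates (the Essolish form has a different source).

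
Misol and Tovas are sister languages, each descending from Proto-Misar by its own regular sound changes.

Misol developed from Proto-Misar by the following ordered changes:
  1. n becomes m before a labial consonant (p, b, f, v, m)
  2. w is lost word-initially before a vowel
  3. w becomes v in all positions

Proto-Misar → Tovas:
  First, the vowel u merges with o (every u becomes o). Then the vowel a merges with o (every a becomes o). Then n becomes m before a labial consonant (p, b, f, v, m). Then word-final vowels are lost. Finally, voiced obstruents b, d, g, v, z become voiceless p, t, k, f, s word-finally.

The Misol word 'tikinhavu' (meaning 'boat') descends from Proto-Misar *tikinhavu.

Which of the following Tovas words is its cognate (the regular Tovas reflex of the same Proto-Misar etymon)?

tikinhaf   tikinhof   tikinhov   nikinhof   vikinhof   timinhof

Tovas: *tikinhavu
  tikinhavu → tikinhavo   [vowel merger]
  tikinhavo → tikinhovo   [vowel merger]
  tikinhovo (rule 3 does not apply)
  tikinhovo → tikinhov   [apocope]
  tikinhov → tikinhof   [final devoicing]
  giving Tovas tikinhof.
The other candidates each miss or misapply at least one Tovas change.

tikinhof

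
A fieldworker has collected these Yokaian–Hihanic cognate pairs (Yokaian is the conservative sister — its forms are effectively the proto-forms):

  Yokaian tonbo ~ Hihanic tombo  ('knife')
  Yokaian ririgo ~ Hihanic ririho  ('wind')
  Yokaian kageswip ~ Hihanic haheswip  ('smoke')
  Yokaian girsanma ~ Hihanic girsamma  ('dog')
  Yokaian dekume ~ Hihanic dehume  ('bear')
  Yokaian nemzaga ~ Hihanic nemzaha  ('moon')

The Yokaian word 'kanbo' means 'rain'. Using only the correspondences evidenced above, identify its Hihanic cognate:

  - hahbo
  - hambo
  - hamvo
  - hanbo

kageswip ~ haheswip — Yokaian k corresponds to Hihanic h word-initially before a back vowel.
tonbo ~ tombo — Yokaian n corresponds to Hihanic m after a vowel, before a labial obstruent.
Applying these to Yokaian 'kanbo':
  kanbo → hanbo   (k→h word-initially before a back vowel)
  hanbo → hambo   (n→m after a vowel, before a labial obstruent)
So the Hihanic cognate is 'hambo'.

hambo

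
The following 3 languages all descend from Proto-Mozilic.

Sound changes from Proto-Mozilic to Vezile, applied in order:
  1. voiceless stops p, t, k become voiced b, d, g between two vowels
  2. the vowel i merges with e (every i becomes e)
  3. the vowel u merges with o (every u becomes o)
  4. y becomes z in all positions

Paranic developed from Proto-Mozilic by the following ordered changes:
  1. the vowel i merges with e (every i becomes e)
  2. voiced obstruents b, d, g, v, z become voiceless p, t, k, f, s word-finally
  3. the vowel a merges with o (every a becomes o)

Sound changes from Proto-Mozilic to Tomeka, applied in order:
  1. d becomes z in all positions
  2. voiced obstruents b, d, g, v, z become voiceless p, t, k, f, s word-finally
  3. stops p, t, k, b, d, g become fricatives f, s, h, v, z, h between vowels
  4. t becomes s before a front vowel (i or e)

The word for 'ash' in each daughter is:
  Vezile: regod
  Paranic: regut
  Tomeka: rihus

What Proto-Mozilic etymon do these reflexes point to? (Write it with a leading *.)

Position 3: Vezile has g, Paranic has g, Tomeka has h. Paranic preserves g here (none of its changes turn any other segment into g), so the proto-segment is *g.
Position 5: Vezile has d, Paranic has t, Tomeka has s. Taking the neighbouring segments as reconstructed: Vezile d can only go back to *d; Paranic t could go back to *t or *d; Tomeka s could go back to *d or *s or *z — the one source consistent with every daughter is *d.
Position 2: Vezile has e, Paranic has e, Tomeka has i. Tomeka preserves i here (none of its changes turn any other segment into i), so the proto-segment is *i.
Continuing position by position gives *rigud; check it forward:
Vezile: *rigud
  rigud (rule 1 does not apply)
  rigud → regud   [vowel merger]
  regud → regod   [vowel merger]
  regod (rule 4 does not apply)
  giving Vezile regod.
Paranic: start from *rigud.
  rule 1 (vowel merger): rigud → regud
  rule 2 (final devoicing): regud → regut
  rule 3: no change — regut
  ⇒ Paranic regut
Tomeka: *rigud > riguz > rigus > rihus  (by unconditioned shift, final devoicing, intervocalic lenition)
Only *rigud yields all of Vezile regod, Paranic regut, Tomeka rihus.

*rigud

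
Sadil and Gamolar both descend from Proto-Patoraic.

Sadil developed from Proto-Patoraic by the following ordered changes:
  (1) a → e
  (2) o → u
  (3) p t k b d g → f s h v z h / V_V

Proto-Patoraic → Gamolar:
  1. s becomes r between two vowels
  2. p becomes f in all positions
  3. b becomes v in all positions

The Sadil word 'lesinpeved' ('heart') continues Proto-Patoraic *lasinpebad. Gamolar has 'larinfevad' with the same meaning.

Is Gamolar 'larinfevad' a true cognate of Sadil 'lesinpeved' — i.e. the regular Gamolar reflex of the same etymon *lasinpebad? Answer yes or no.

yes

Derive the expected Gamolar reflex of *lasinpebad:
Gamolar: *lasinpebad > larinpebad > larinfebad > larinfevad  (by rhotacism, unconditioned shift, unconditioned shift)
Gamolar 'larinfevad' matches the regular reflex exactly, so the pair is cognate.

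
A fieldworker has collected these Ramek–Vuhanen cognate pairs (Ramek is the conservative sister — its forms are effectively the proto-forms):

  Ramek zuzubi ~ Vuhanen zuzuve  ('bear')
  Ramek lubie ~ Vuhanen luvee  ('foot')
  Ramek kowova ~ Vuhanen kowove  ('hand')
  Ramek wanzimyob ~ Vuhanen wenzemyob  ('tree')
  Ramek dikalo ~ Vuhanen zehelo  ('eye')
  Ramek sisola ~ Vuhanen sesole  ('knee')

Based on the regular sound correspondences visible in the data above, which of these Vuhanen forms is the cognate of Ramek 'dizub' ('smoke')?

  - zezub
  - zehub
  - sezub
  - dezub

dikalo ~ zehelo — Ramek d corresponds to Vuhanen z word-initially before a front vowel.
dikalo ~ zehelo, sisola ~ sesole — Ramek i corresponds to Vuhanen e after a consonant, before a consonant other than r, m, n, p, b, f, v.
Applying these to Ramek 'dizub':
  dizub → zizub   (d→z word-initially before a front vowel)
  zizub → zezub   (i→e after a consonant, before a consonant other than r, m, n, p, b, f, v)
So the Vuhanen cognate is 'zezub'.

zezub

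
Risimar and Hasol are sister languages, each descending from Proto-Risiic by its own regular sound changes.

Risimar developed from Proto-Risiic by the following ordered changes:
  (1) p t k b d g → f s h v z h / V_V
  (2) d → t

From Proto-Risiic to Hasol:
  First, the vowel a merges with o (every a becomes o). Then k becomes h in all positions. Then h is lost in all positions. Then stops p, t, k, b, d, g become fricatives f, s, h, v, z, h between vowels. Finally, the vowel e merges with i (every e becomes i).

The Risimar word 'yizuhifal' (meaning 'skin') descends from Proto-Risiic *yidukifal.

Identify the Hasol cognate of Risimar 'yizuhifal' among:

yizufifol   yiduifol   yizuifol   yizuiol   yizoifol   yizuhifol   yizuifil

Hasol: *yidukifal
  yidukifal → yidukifol   [vowel merger]
  yidukifol → yiduhifol   [unconditioned shift]
  yiduhifol → yiduifol   [h-loss]
  yiduifol → yizuifol   [intervocalic lenition]
  yizuifol (rule 5 does not apply)
  giving Hasol yizuifol.
The other candidates each miss or misapply at least one Hasol change.

yizuifol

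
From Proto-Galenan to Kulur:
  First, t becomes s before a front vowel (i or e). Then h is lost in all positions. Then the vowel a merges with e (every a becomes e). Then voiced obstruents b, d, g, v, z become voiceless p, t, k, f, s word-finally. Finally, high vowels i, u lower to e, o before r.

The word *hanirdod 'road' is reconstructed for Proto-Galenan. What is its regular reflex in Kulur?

enerdot

Kulur: start from *hanirdod.
  rule 1: no change — hanirdod
  rule 2 (h-loss): hanirdod → anirdod
  rule 3 (vowel merger): anirdod → enirdod
  rule 4 (final devoicing): enirdod → enirdot
  rule 5 (pre-rhotic lowering): enirdot → enerdot
  ⇒ Kulur enerdot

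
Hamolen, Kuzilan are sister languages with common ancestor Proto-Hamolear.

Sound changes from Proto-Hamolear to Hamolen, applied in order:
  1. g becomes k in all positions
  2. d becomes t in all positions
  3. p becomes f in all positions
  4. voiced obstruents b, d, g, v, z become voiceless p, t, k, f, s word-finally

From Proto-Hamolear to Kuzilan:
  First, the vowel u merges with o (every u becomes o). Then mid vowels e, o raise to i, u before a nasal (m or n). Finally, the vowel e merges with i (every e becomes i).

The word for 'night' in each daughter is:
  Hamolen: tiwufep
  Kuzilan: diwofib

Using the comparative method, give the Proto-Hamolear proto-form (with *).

*diwufeb

Position 4: Hamolen has u, Kuzilan has o. Hamolen preserves u here (none of its changes turn any other segment into u), so the proto-segment is *u.
Position 7: Hamolen has p, Kuzilan has b. Kuzilan preserves b here (none of its changes turn any other segment into b), so the proto-segment is *b.
This points to *diwufeb. Verify forward in each daughter:
Hamolen: *diwufeb
  diwufeb (rule 1 does not apply)
  diwufeb → tiwufeb   [unconditioned shift]
  tiwufeb (rule 3 does not apply)
  tiwufeb → tiwufep   [final devoicing]
  giving Hamolen tiwufep.
Kuzilan: start from *diwufeb.
  rule 1 (vowel merger): diwufeb → diwofeb
  rule 2: no change — diwofeb
  rule 3 (vowel merger): diwofeb → diwofib
  ⇒ Kuzilan diwofib
Only *diwufeb yields all of Hamolen tiwufep, Kuzilan diwofib.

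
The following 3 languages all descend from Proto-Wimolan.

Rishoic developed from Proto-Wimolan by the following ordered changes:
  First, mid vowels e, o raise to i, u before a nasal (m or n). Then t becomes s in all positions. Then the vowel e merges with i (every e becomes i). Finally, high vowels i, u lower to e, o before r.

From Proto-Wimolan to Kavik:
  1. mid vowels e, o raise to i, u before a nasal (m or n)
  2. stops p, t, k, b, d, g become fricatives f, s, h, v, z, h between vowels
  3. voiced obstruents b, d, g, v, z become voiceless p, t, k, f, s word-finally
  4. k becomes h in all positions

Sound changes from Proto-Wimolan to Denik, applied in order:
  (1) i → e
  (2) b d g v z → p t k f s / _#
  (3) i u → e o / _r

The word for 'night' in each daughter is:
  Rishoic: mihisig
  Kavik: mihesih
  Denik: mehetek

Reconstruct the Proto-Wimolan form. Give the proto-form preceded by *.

Position 2: Rishoic has i, Kavik has i, Denik has e. Taking the neighbouring segments as reconstructed: Rishoic i could go back to *e or *i; Kavik i can only go back to *i; Denik e could go back to *e or *i — the one source consistent with every daughter is *i.
Position 5: Rishoic has s, Kavik has s, Denik has t. Taking the neighbouring segments as reconstructed: Rishoic s could go back to *t or *s; Kavik s could go back to *t or *s; Denik t can only go back to *t — the one source consistent with every daughter is *t.
This points to *mihetig. Verify forward in each daughter:
Rishoic: start from *mihetig.
  rule 1: no change — mihetig
  rule 2 (unconditioned shift): mihetig → mihesig
  rule 3 (vowel merger): mihesig → mihisig
  rule 4: no change — mihisig
  ⇒ Rishoic mihisig
Kavik: *mihetig > mihesig > mihesik > mihesih  (by intervocalic lenition, final devoicing, unconditioned shift)
Denik: *mihetig
  mihetig → meheteg   [vowel merger]
  meheteg → mehetek   [final devoicing]
  mehetek (rule 3 does not apply)
  giving Denik mehetek.
No other proto-form is consistent with every reflex, so the reconstruction is *mihetig.

*mihetig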